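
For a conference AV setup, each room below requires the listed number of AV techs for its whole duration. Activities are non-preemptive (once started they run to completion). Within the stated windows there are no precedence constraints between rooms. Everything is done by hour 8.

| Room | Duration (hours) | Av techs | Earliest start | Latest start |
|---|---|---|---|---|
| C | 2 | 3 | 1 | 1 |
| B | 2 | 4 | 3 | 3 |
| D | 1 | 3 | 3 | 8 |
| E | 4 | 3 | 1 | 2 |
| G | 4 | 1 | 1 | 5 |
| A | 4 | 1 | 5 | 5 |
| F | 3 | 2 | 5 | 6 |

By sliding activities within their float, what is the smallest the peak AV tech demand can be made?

7

Early-start (C@1, B@3, D@3, E@1, G@1, A@5, F@5) gives peak 11: h1:7  h2:7  h3:11  h4:8  h5:3  h6:3  h7:3  h8:1.
Shift D→5, G→5.
Schedule C@1, B@3, D@5, E@1, G@5, A@5, F@5: h1:6  h2:6  h3:7  h4:7  h5:7  h6:4  h7:4  h8:2 — peak 7.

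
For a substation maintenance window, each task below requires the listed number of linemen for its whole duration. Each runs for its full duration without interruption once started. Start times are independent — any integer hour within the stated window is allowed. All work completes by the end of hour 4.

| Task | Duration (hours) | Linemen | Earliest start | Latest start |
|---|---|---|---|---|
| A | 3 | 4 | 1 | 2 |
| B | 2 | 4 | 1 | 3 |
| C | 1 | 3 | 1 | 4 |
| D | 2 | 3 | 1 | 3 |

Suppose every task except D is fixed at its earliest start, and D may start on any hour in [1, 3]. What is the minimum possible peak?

D@1: h1:14  h2:11  h3:4  h4:0 → peak 14
D@2: h1:11  h2:11  h3:7  h4:0 → peak 11
D@3: h1:11  h2:8  h3:7  h4:3 → peak 11
Best is D@2, peak 11.

11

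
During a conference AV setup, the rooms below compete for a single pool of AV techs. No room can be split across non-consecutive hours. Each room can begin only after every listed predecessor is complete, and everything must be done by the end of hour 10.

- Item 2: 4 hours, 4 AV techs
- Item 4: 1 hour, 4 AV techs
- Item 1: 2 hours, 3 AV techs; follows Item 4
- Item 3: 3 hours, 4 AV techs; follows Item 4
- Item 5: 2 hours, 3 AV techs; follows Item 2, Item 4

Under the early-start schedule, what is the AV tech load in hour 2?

11

At early start, hour 2 has: Item 2, Item 1, Item 3.
Demand: 4 + 3 + 4 = 11.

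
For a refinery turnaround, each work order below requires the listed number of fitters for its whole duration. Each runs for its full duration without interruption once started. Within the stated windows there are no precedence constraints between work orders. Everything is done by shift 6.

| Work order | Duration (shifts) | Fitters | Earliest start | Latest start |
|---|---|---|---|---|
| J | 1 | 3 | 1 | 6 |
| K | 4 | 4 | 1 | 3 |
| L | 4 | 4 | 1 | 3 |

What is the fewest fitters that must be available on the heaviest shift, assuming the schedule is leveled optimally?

8

Early-start (J@1, K@1, L@1) gives peak 11: s1:11  s2:8  s3:8  s4:8  s5:0  s6:0.
Shift L→2.
Schedule J@1, K@1, L@2: s1:7  s2:8  s3:8  s4:8  s5:4  s6:0 — peak 8.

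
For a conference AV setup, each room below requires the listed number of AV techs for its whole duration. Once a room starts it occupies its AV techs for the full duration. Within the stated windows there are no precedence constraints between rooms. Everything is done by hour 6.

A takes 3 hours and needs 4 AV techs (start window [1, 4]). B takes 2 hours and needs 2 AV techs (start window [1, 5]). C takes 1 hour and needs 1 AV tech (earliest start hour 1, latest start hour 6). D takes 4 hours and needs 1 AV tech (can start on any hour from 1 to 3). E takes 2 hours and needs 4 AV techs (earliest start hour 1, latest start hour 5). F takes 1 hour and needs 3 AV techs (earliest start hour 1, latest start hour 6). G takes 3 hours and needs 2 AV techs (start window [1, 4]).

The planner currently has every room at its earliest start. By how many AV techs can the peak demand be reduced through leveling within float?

Early-start peak: h1:17  h2:13  h3:7  h4:1  h5:0  h6:0 ⇒ 17.
Leveled (A@1, B@1, C@1, D@2, E@4, F@6, G@3): h1:7  h2:7  h3:7  h4:7  h5:7  h6:3 ⇒ 7.
Reduction 17 − 7 = 10.

10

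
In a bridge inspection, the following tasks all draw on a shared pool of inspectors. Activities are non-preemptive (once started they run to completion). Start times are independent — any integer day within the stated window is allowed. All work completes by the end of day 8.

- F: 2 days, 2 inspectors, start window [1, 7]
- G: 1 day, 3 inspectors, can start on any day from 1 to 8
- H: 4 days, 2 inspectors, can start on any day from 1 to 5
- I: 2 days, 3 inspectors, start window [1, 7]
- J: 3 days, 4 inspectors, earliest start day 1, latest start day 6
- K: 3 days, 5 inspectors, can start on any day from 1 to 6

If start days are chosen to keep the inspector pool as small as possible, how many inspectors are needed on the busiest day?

Early-start (F@1, G@1, H@1, I@1, J@1, K@1) gives peak 19: d1:19  d2:16  d3:11  d4:2  d5:0  d6:0  d7:0  d8:0.
Shift I→6, J→6, K→3.
Schedule F@1, G@1, H@1, I@6, J@6, K@3: d1:7  d2:4  d3:7  d4:7  d5:5  d6:7  d7:7  d8:4 — peak 7.

7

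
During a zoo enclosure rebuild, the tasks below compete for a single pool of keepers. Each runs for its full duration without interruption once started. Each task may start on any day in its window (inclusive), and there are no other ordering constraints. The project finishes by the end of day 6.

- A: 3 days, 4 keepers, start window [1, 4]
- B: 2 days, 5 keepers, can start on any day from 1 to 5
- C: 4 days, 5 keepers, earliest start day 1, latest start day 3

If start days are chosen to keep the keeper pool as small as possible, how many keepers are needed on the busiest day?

Early-start (A@1, B@1, C@1) gives peak 14: d1:14  d2:14  d3:9  d4:5  d5:0  d6:0.
Shift C→3.
Schedule A@1, B@1, C@3: d1:9  d2:9  d3:9  d4:5  d5:5  d6:5 — peak 9.

9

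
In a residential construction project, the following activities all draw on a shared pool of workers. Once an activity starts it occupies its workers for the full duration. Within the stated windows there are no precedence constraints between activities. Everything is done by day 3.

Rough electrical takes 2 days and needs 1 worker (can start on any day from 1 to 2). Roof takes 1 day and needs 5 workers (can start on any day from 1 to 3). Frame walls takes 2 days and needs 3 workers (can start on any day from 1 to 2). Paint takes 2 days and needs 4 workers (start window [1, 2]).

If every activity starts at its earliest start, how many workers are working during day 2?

8

At early start, day 2 has: Rough electrical, Frame walls, Paint.
Demand: 1 + 3 + 4 = 8.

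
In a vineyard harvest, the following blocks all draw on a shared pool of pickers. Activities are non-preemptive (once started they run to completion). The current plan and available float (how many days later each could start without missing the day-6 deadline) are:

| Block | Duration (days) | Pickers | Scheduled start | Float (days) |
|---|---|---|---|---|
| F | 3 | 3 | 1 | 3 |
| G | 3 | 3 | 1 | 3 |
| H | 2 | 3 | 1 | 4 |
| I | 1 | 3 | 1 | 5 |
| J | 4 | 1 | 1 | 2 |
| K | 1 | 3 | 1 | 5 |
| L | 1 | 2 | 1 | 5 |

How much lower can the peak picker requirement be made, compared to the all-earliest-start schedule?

Early-start peak: d1:18  d2:10  d3:7  d4:1  d5:0  d6:0 ⇒ 18.
Leveled (F@1, G@1, H@4, I@4, J@1, K@5, L@6): d1:7  d2:7  d3:7  d4:7  d5:6  d6:2 ⇒ 7.
Reduction 18 − 7 = 11.

11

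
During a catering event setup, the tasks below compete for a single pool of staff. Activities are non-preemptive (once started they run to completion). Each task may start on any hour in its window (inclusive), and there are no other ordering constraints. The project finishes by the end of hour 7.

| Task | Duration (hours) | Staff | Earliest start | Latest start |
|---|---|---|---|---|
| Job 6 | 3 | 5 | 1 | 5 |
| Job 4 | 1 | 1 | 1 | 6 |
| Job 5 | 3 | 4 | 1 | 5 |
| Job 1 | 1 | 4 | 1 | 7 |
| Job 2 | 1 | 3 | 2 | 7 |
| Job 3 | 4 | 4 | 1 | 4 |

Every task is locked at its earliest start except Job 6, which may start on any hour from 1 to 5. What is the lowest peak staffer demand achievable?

Job 6@1: h1:18  h2:16  h3:13  h4:4  h5:0  h6:0  h7:0 → peak 18
Job 6@2: h1:13  h2:16  h3:13  h4:9  h5:0  h6:0  h7:0 → peak 16
Job 6@3: h1:13  h2:11  h3:13  h4:9  h5:5  h6:0  h7:0 → peak 13
Job 6@4: h1:13  h2:11  h3:8  h4:9  h5:5  h6:5  h7:0 → peak 13
Job 6@5: h1:13  h2:11  h3:8  h4:4  h5:5  h6:5  h7:5 → peak 13
Best is Job 6@3, peak 13.

13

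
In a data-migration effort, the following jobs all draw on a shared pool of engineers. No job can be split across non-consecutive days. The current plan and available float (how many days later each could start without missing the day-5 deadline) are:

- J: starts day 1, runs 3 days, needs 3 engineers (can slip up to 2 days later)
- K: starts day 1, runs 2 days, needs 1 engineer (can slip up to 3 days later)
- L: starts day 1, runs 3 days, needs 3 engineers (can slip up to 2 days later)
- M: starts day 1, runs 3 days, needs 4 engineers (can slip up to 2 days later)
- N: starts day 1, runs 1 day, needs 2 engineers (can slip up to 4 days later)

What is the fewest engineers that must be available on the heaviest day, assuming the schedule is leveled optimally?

Early-start (J@1, K@1, L@1, M@1, N@1) gives peak 13: d1:13  d2:11  d3:10  d4:0  d5:0.
Shift M→3.
Schedule J@1, K@1, L@1, M@3, N@1: d1:9  d2:7  d3:10  d4:4  d5:4 — peak 10.

10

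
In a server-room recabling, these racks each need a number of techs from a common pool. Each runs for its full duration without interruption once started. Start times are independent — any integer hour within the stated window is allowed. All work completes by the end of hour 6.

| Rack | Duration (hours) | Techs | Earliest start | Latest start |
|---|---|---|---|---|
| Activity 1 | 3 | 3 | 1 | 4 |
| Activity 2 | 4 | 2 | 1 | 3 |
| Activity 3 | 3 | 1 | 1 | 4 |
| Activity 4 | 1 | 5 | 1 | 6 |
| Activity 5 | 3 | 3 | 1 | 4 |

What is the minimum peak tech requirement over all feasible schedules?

Early-start (Activity 1@1, Activity 2@1, Activity 3@1, Activity 4@1, Activity 5@1) gives peak 14: h1:14  h2:9  h3:9  h4:2  h5:0  h6:0.
Shift Activity 4→5, Activity 5→4.
Schedule Activity 1@1, Activity 2@1, Activity 3@1, Activity 4@5, Activity 5@4: h1:6  h2:6  h3:6  h4:5  h5:8  h6:3 — peak 8.

8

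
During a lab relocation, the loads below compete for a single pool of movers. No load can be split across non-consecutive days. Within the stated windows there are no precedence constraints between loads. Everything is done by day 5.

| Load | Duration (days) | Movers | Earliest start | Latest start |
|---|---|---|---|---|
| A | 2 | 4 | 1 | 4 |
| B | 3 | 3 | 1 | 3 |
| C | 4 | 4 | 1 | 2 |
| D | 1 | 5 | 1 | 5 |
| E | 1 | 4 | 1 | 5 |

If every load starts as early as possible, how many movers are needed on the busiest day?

20

Early-start schedule: A@1, B@1, C@1, D@1, E@1.
Load per day: day 1: 20, day 2: 11, day 3: 7, day 4: 4, day 5: 0.
Peak is 20.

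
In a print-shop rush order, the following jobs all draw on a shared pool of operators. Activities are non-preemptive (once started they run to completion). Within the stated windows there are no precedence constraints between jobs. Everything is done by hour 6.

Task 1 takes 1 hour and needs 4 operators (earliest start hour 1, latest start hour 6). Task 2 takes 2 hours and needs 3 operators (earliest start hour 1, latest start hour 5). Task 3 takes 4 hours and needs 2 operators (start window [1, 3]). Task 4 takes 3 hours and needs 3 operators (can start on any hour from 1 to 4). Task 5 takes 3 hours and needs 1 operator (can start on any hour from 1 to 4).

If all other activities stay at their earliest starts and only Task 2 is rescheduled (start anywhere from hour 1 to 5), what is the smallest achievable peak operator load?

10

Task 2@1: h1:13  h2:9  h3:6  h4:2  h5:0  h6:0 → peak 13
Task 2@2: h1:10  h2:9  h3:9  h4:2  h5:0  h6:0 → peak 10
Task 2@3: h1:10  h2:6  h3:9  h4:5  h5:0  h6:0 → peak 10
Task 2@4: h1:10  h2:6  h3:6  h4:5  h5:3  h6:0 → peak 10
Task 2@5: h1:10  h2:6  h3:6  h4:2  h5:3  h6:3 → peak 10
Best is Task 2@2, peak 10.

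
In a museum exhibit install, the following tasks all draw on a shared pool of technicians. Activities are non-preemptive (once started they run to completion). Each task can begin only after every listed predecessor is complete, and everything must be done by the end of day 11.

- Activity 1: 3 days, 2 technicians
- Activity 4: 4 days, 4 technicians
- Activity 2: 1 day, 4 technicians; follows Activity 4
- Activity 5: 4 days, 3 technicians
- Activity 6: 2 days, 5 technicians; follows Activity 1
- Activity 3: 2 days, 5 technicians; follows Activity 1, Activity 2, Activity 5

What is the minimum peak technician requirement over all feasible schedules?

7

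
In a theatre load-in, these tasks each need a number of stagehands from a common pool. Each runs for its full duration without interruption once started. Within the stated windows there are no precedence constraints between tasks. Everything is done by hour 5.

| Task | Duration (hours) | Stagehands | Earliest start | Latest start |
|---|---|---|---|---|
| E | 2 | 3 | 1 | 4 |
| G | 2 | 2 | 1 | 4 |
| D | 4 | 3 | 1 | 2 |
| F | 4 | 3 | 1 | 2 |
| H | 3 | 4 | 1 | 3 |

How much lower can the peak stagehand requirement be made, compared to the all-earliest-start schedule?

4

Early-start peak: h1:15  h2:15  h3:10  h4:6  h5:0 ⇒ 15.
Leveled (E@1, G@1, D@1, F@1, H@3): h1:11  h2:11  h3:10  h4:10  h5:4 ⇒ 11.
Reduction 15 − 11 = 4.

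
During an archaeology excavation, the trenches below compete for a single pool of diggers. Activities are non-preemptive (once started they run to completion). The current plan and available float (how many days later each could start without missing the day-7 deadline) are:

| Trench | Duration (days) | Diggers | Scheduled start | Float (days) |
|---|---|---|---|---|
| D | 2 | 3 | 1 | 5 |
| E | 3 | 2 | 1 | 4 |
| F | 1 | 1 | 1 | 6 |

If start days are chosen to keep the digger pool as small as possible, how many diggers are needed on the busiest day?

3

Early-start (D@1, E@1, F@1) gives peak 6: d1:6  d2:5  d3:2  d4:0  d5:0  d6:0  d7:0.
Shift E→3, F→3.
Schedule D@1, E@3, F@3: d1:3  d2:3  d3:3  d4:2  d5:2  d6:0  d7:0 — peak 3.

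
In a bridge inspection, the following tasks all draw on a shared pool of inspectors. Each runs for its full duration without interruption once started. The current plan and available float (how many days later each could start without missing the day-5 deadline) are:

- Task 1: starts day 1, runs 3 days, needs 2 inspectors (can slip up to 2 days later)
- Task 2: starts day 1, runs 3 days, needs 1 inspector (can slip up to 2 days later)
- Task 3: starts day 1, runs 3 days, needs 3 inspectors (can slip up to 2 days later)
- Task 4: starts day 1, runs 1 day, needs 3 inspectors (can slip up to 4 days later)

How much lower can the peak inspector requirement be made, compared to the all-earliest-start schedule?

Early-start peak: d1:9  d2:6  d3:6  d4:0  d5:0 ⇒ 9.
Leveled (Task 1@1, Task 2@1, Task 3@1, Task 4@4): d1:6  d2:6  d3:6  d4:3  d5:0 ⇒ 6.
Reduction 9 − 6 = 3.

3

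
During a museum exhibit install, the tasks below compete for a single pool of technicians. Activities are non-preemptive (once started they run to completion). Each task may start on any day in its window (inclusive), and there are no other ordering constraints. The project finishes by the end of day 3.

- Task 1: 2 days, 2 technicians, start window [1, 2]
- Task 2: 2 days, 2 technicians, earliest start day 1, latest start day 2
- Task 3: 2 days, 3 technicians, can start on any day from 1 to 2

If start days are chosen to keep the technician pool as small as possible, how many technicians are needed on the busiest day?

Schedule Task 1@1, Task 2@1, Task 3@1: d1:7  d2:7  d3:0 — peak 7.
No arrangement of the 8 feasible schedules does better.

7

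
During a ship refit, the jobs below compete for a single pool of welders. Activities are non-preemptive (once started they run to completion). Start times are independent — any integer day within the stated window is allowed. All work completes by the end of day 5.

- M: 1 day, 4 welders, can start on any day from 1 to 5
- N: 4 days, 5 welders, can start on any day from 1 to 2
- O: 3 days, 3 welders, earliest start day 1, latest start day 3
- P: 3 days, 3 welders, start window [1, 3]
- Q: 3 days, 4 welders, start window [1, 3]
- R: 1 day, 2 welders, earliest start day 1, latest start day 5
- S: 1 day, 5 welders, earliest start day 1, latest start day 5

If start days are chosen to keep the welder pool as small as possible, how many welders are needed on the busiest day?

Early-start (M@1, N@1, O@1, P@1, Q@1, R@1, S@1) gives peak 26: d1:26  d2:15  d3:15  d4:5  d5:0.
Shift Q→2, R→4, S→5.
Schedule M@1, N@1, O@1, P@1, Q@2, R@4, S@5: d1:15  d2:15  d3:15  d4:11  d5:5 — peak 15.

15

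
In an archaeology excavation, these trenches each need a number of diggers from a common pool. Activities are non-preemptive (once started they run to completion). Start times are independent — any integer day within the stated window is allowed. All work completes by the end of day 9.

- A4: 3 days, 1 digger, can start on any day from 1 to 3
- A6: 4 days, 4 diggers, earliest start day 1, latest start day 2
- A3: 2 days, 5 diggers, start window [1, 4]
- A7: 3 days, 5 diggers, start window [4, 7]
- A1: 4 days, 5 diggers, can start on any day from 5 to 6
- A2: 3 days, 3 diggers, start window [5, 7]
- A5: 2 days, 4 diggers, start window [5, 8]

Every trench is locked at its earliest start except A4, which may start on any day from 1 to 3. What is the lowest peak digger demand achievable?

17

A4@1: d1:10  d2:10  d3:5  d4:9  d5:17  d6:17  d7:8  d8:5  d9:0 → peak 17
A4@2: d1:9  d2:10  d3:5  d4:10  d5:17  d6:17  d7:8  d8:5  d9:0 → peak 17
A4@3: d1:9  d2:9  d3:5  d4:10  d5:18  d6:17  d7:8  d8:5  d9:0 → peak 18
Best is A4@1, peak 17.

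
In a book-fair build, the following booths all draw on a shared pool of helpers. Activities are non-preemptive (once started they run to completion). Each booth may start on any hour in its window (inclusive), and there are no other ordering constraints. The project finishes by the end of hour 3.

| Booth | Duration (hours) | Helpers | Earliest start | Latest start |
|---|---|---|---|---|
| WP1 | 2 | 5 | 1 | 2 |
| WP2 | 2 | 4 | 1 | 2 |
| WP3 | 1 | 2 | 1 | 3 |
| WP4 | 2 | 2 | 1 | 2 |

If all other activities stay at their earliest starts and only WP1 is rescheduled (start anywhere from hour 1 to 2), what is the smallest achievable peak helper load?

WP1@1: h1:13  h2:11  h3:0 → peak 13
WP1@2: h1:8  h2:11  h3:5 → peak 11
Best is WP1@2, peak 11.

11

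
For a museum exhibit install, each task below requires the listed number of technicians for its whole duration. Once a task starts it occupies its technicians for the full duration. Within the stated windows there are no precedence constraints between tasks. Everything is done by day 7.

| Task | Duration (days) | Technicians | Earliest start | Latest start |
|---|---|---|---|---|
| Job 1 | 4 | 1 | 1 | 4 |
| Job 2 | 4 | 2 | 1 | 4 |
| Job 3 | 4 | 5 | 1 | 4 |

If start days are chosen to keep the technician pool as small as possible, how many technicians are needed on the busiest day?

8

Schedule Job 1@1, Job 2@1, Job 3@1: d1:8  d2:8  d3:8  d4:8  d5:0  d6:0  d7:0 — peak 8.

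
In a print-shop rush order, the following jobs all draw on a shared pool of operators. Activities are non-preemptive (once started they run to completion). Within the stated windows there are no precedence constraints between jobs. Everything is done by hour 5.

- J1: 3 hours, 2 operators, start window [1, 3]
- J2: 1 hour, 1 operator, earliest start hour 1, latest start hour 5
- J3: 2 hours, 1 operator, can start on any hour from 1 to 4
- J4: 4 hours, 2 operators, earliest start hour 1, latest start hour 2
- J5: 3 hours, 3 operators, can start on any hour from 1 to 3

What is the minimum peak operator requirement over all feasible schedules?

7

Early-start (J1@1, J2@1, J3@1, J4@1, J5@1) gives peak 9: h1:9  h2:8  h3:7  h4:2  h5:0.
Shift J5→3.
Schedule J1@1, J2@1, J3@1, J4@1, J5@3: h1:6  h2:5  h3:7  h4:5  h5:3 — peak 7.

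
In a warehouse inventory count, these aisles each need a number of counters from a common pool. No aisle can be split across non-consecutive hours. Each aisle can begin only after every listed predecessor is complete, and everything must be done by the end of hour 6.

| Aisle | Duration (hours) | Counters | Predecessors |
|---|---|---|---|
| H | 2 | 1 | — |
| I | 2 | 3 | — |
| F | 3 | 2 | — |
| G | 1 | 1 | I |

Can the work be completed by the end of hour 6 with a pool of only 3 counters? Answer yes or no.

yes

Schedule H@1, I@4, F@1, G@6: h1:3  h2:3  h3:2  h4:3  h5:3  h6:1 — peak 3 ≤ 3.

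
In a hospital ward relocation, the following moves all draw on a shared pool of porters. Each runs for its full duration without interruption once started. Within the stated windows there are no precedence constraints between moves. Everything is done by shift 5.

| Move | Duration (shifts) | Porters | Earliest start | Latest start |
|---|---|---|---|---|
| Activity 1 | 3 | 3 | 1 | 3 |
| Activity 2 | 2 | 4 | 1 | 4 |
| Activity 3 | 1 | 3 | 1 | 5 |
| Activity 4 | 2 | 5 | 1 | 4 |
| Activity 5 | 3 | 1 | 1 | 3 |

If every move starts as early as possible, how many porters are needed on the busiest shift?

16

Early-start schedule: Activity 1@1, Activity 2@1, Activity 3@1, Activity 4@1, Activity 5@1.
Load per shift: shift 1: 16, shift 2: 13, shift 3: 4, shift 4: 0, shift 5: 0.
Peak is 16.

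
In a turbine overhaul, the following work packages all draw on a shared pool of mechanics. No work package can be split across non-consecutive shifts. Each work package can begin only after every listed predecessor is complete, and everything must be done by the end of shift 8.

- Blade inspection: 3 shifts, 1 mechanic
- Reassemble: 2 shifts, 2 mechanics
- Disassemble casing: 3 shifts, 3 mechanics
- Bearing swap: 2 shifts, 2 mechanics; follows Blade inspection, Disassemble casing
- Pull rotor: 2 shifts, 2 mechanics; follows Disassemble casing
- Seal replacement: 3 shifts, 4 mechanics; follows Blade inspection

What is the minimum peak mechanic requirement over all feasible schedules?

Early-start (Blade inspection@1, Reassemble@1, Disassemble casing@1, Bearing swap@4, Pull rotor@4, Seal replacement@4) gives peak 8: s1:6  s2:6  s3:4  s4:8  s5:8  s6:4  s7:0  s8:0.
Shift Seal replacement→6.
Schedule Blade inspection@1, Reassemble@1, Disassemble casing@1, Bearing swap@4, Pull rotor@4, Seal replacement@6: s1:6  s2:6  s3:4  s4:4  s5:4  s6:4  s7:4  s8:4 — peak 6.

6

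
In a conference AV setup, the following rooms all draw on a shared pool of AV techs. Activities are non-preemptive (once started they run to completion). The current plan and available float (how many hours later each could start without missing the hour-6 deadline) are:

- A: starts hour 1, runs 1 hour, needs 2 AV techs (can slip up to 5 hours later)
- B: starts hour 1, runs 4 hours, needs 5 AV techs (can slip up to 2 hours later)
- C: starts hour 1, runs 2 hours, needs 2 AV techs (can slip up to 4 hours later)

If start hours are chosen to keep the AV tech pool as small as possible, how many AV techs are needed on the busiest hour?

5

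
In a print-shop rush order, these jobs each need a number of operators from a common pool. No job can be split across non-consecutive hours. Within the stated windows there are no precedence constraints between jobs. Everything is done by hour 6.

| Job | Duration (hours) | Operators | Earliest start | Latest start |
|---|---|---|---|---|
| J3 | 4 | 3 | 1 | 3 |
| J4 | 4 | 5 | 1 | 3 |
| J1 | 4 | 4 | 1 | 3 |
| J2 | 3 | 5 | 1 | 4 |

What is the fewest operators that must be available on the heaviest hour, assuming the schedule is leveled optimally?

17

Schedule J3@1, J4@1, J1@1, J2@1: h1:17  h2:17  h3:17  h4:12  h5:0  h6:0 — peak 17.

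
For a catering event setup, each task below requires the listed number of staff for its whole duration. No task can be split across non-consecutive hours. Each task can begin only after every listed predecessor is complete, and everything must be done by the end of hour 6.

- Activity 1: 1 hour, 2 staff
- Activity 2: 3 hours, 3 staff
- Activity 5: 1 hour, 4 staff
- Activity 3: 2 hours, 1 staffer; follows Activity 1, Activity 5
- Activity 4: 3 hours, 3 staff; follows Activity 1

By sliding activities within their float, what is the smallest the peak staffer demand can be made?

6

Early-start (Activity 1@1, Activity 2@1, Activity 5@1, Activity 3@2, Activity 4@2) gives peak 9: h1:9  h2:7  h3:7  h4:3  h5:0  h6:0.
Shift Activity 2→2, Activity 4→4.
Schedule Activity 1@1, Activity 2@2, Activity 5@1, Activity 3@2, Activity 4@4: h1:6  h2:4  h3:4  h4:6  h5:3  h6:3 — peak 6.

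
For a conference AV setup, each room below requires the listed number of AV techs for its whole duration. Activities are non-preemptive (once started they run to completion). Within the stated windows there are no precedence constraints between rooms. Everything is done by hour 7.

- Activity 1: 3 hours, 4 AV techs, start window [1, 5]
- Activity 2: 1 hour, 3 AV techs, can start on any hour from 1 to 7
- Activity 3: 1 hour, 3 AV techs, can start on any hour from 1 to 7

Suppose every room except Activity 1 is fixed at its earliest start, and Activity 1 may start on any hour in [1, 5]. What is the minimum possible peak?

6

Activity 1@1: h1:10  h2:4  h3:4  h4:0  h5:0  h6:0  h7:0 → peak 10
Activity 1@2: h1:6  h2:4  h3:4  h4:4  h5:0  h6:0  h7:0 → peak 6
Activity 1@3: h1:6  h2:0  h3:4  h4:4  h5:4  h6:0  h7:0 → peak 6
Activity 1@4: h1:6  h2:0  h3:0  h4:4  h5:4  h6:4  h7:0 → peak 6
Activity 1@5: h1:6  h2:0  h3:0  h4:0  h5:4  h6:4  h7:4 → peak 6
Best is Activity 1@2, peak 6.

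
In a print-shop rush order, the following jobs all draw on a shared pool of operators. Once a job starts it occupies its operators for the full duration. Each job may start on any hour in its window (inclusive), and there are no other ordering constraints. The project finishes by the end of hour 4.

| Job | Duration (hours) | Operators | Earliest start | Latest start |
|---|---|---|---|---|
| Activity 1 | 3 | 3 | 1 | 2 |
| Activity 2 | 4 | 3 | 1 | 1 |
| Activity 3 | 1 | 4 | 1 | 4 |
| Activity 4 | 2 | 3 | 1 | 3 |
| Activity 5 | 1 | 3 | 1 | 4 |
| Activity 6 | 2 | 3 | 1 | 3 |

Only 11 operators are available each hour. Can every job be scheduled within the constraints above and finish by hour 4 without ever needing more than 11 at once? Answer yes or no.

The minimum achievable peak is 12; 11 < 12, so no feasible schedule stays within the cap.

no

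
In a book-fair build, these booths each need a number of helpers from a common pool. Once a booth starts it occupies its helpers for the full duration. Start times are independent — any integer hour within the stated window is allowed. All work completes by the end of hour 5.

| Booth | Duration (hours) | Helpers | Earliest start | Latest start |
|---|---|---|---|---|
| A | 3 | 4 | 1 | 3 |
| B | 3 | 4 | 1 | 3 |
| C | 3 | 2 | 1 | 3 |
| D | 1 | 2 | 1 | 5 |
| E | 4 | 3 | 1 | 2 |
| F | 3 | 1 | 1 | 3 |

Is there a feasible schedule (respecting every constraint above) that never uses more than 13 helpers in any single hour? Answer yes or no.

The minimum achievable peak is 14; 13 < 14, so no feasible schedule stays within the cap.

no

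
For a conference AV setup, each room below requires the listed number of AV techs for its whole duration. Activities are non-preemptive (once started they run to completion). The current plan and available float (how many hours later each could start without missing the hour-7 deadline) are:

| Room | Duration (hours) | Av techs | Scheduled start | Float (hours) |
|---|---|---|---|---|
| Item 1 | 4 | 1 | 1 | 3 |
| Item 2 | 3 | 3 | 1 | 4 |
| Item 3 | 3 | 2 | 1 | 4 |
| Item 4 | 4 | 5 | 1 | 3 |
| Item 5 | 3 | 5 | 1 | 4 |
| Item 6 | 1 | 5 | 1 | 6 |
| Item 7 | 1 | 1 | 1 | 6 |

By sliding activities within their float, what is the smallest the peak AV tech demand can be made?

10

Early-start (Item 1@1, Item 2@1, Item 3@1, Item 4@1, Item 5@1, Item 6@1, Item 7@1) gives peak 22: h1:22  h2:16  h3:16  h4:6  h5:0  h6:0  h7:0.
Shift Item 3→2, Item 4→4, Item 5→5.
Schedule Item 1@1, Item 2@1, Item 3@2, Item 4@4, Item 5@5, Item 6@1, Item 7@1: h1:10  h2:6  h3:6  h4:8  h5:10  h6:10  h7:10 — peak 10.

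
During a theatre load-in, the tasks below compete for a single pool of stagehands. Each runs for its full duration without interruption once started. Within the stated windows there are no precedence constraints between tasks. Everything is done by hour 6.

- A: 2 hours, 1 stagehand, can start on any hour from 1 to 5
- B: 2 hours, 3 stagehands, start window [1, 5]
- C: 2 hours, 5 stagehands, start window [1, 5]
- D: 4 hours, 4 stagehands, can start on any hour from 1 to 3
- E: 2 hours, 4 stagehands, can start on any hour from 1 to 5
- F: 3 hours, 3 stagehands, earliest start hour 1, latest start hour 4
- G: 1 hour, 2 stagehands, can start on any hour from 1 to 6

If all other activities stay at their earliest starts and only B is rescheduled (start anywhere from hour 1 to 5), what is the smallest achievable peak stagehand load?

B@1: h1:22  h2:20  h3:7  h4:4  h5:0  h6:0 → peak 22
B@2: h1:19  h2:20  h3:10  h4:4  h5:0  h6:0 → peak 20
B@3: h1:19  h2:17  h3:10  h4:7  h5:0  h6:0 → peak 19
B@4: h1:19  h2:17  h3:7  h4:7  h5:3  h6:0 → peak 19
B@5: h1:19  h2:17  h3:7  h4:4  h5:3  h6:3 → peak 19
Best is B@3, peak 19.

19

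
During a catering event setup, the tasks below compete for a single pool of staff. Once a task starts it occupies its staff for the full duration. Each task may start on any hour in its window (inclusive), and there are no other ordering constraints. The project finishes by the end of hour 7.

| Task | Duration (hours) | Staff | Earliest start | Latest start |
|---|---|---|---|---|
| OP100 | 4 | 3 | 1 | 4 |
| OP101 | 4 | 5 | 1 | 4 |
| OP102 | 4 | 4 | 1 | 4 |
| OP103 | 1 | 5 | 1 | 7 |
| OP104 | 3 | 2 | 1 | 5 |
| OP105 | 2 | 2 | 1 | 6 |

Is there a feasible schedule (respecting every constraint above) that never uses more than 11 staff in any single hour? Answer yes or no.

The minimum achievable peak is 12; 11 < 12, so no feasible schedule stays within the cap.

no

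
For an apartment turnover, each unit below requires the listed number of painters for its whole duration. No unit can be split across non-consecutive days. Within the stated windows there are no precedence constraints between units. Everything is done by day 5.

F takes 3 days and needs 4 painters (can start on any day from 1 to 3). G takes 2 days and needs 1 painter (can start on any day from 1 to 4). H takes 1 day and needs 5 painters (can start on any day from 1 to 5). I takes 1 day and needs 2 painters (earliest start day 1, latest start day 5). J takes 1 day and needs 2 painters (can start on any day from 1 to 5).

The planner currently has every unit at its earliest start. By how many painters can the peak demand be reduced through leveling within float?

Early-start peak: d1:14  d2:5  d3:4  d4:0  d5:0 ⇒ 14.
Leveled (F@1, G@1, H@4, I@5, J@5): d1:5  d2:5  d3:4  d4:5  d5:4 ⇒ 5.
Reduction 14 − 5 = 9.

9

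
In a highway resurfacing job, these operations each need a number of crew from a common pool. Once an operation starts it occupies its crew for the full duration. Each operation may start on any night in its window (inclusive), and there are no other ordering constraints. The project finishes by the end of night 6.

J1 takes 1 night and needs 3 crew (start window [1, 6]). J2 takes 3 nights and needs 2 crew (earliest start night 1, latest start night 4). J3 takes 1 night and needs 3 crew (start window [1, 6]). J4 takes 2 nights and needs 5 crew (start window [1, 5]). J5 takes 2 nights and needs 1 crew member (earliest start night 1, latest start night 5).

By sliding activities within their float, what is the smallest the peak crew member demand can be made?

5

Early-start (J1@1, J2@1, J3@1, J4@1, J5@1) gives peak 14: n1:14  n2:8  n3:2  n4:0  n5:0  n6:0.
Shift J3→2, J4→5, J5→3.
Schedule J1@1, J2@1, J3@2, J4@5, J5@3: n1:5  n2:5  n3:3  n4:1  n5:5  n6:5 — peak 5.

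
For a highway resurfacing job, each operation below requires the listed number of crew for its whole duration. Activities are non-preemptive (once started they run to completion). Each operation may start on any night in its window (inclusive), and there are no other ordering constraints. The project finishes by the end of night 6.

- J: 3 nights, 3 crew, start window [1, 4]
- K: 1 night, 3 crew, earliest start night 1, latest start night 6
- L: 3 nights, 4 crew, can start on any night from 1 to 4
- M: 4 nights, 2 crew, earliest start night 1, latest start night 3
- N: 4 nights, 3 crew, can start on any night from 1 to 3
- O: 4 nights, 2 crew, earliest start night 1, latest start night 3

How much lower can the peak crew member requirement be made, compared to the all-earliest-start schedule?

Early-start peak: n1:17  n2:14  n3:14  n4:7  n5:0  n6:0 ⇒ 17.
Leveled (J@1, K@1, L@4, M@1, N@1, O@2): n1:11  n2:10  n3:10  n4:11  n5:6  n6:4 ⇒ 11.
Reduction 17 − 11 = 6.

6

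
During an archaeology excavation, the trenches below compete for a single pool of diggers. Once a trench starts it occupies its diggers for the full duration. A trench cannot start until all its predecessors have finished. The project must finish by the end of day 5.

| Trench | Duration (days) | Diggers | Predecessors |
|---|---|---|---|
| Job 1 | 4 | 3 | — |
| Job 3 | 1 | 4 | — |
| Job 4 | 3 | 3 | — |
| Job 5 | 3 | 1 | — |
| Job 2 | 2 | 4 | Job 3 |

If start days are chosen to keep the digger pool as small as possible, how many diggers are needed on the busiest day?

Early-start (Job 1@1, Job 3@1, Job 4@1, Job 5@1, Job 2@2) gives peak 11: d1:11  d2:11  d3:11  d4:3  d5:0.
Shift Job 1→2, Job 2→4.
Schedule Job 1@2, Job 3@1, Job 4@1, Job 5@1, Job 2@4: d1:8  d2:7  d3:7  d4:7  d5:7 — peak 8.
Total digger-days = 36 over 5 days ⇒ peak ≥ ⌈36/5⌉ = 8, so 8 is optimal.

8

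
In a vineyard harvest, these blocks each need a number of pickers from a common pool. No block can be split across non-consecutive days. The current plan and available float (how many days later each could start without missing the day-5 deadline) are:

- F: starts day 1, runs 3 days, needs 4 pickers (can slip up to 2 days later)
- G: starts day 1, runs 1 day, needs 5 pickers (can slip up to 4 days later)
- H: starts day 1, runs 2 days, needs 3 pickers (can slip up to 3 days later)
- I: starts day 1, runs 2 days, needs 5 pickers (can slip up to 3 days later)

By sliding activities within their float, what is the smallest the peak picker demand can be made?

9

Early-start (F@1, G@1, H@1, I@1) gives peak 17: d1:17  d2:12  d3:4  d4:0  d5:0.
Shift H→2, I→4.
Schedule F@1, G@1, H@2, I@4: d1:9  d2:7  d3:7  d4:5  d5:5 — peak 9.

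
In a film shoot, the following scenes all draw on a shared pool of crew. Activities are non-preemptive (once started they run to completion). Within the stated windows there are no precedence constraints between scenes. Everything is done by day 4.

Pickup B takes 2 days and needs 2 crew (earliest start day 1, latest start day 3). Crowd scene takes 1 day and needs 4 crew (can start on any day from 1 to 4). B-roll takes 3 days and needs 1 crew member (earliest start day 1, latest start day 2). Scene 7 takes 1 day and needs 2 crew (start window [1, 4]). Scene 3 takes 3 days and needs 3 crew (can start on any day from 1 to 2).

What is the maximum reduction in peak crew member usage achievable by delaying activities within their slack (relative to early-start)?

6

Early-start peak: d1:12  d2:6  d3:4  d4:0 ⇒ 12.
Leveled (Pickup B@1, Crowd scene@1, B-roll@2, Scene 7@3, Scene 3@2): d1:6  d2:6  d3:6  d4:4 ⇒ 6.
Reduction 12 − 6 = 6.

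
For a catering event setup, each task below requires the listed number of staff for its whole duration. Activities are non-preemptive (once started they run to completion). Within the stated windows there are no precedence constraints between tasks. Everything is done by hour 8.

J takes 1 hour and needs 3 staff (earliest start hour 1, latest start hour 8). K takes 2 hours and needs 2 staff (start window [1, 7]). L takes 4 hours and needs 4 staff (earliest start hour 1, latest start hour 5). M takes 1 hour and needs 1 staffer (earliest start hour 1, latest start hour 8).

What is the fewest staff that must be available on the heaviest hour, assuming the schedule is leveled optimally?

4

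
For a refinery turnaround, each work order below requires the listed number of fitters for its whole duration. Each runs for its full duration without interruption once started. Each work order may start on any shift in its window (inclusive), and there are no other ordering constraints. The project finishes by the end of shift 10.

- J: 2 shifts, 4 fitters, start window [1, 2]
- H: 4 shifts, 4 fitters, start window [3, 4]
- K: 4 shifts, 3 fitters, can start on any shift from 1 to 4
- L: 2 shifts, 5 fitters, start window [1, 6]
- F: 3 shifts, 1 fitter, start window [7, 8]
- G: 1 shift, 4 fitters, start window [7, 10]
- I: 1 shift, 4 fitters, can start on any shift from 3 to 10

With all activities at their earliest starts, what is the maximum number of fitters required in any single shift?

Early-start schedule: J@1, H@3, K@1, L@1, F@7, G@7, I@3.
Load per shift: shift 1: 12, shift 2: 12, shift 3: 11, shift 4: 7, shift 5: 4, shift 6: 4, shift 7: 5, shift 8: 1, shift 9: 1, shift 10: 0.
Peak is 12.

12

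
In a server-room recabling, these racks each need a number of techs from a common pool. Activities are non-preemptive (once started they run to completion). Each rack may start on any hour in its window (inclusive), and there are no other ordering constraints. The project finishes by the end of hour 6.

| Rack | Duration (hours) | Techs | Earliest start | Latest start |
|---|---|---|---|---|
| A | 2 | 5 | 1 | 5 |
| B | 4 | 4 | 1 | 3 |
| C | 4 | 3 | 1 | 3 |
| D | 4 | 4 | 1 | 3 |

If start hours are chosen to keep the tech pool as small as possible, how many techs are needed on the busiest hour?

Early-start (A@1, B@1, C@1, D@1) gives peak 16: h1:16  h2:16  h3:11  h4:11  h5:0  h6:0.
Shift C→3, D→3.
Schedule A@1, B@1, C@3, D@3: h1:9  h2:9  h3:11  h4:11  h5:7  h6:7 — peak 11.

11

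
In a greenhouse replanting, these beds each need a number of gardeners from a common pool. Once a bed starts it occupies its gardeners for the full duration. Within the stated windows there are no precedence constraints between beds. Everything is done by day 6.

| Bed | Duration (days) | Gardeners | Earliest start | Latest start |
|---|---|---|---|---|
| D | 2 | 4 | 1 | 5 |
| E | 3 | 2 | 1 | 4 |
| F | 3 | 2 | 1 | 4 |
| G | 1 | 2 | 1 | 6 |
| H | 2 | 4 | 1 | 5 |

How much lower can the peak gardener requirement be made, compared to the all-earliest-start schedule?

8

Early-start peak: d1:14  d2:12  d3:4  d4:0  d5:0  d6:0 ⇒ 14.
Leveled (D@1, E@1, F@3, G@3, H@4): d1:6  d2:6  d3:6  d4:6  d5:6  d6:0 ⇒ 6.
Reduction 14 − 6 = 8.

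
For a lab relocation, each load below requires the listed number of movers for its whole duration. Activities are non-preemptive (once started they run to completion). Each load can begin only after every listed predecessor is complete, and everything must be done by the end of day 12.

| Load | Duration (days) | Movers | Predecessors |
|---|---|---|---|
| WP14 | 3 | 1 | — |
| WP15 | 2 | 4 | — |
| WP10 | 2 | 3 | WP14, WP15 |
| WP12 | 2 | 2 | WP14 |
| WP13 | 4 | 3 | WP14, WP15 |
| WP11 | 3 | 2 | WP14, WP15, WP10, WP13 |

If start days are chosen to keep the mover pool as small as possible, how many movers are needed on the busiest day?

5

Early-start (WP14@1, WP15@1, WP10@4, WP12@4, WP13@4, WP11@8) gives peak 8: d1:5  d2:5  d3:1  d4:8  d5:8  d6:3  d7:3  d8:2  d9:2  d10:2  d11:0  d12:0.
Shift WP13→6, WP11→10.
Schedule WP14@1, WP15@1, WP10@4, WP12@4, WP13@6, WP11@10: d1:5  d2:5  d3:1  d4:5  d5:5  d6:3  d7:3  d8:3  d9:3  d10:2  d11:2  d12:2 — peak 5.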